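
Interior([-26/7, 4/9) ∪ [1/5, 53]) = (-26/7, 53)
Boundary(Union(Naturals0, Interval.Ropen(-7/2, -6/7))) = Union(Complement(Naturals0, Interval.open(-7/2, -6/7)), {-7/2, -6/7})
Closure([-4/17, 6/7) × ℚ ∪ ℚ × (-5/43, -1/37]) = ([-4/17, 6/7] × ℝ) ∪ (ℝ × [-5/43, -1/37])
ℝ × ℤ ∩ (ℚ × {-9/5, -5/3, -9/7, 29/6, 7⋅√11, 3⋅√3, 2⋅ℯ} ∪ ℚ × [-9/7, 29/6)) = ℚ × {-1, 0, …, 4}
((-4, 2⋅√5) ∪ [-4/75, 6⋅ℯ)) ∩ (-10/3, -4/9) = (-10/3, -4/9)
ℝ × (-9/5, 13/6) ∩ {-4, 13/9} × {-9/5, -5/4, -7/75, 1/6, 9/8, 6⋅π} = {-4, 13/9} × {-5/4, -7/75, 1/6, 9/8}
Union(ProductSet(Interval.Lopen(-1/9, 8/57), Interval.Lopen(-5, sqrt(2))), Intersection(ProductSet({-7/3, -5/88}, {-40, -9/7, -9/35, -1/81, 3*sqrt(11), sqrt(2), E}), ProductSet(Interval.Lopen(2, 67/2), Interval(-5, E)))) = ProductSet(Interval.Lopen(-1/9, 8/57), Interval.Lopen(-5, sqrt(2)))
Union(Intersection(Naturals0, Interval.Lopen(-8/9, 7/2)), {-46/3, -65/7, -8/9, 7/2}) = Union({-46/3, -65/7, -8/9, 7/2}, Range(0, 4, 1))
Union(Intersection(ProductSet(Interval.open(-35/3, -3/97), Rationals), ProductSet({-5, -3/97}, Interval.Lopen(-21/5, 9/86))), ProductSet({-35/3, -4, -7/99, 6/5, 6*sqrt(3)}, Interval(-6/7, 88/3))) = Union(ProductSet({-5}, Intersection(Interval.Lopen(-21/5, 9/86), Rationals)), ProductSet({-35/3, -4, -7/99, 6/5, 6*sqrt(3)}, Interval(-6/7, 88/3)))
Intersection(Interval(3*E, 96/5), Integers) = Range(9, 20, 1)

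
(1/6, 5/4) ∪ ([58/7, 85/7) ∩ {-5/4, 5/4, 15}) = (1/6, 5/4)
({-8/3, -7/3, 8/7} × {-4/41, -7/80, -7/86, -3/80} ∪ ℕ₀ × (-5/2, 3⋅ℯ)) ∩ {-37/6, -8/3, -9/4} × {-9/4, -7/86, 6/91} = {-8/3} × {-7/86}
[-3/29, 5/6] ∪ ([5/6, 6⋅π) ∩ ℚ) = [-3/29, 5/6] ∪ (ℚ ∩ [5/6, 6⋅π))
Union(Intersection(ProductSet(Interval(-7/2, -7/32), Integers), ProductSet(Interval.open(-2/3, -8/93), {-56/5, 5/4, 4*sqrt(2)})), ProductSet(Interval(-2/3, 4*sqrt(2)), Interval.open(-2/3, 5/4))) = ProductSet(Interval(-2/3, 4*sqrt(2)), Interval.open(-2/3, 5/4))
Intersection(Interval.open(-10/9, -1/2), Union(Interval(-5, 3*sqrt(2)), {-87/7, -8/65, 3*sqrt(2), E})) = Interval.open(-10/9, -1/2)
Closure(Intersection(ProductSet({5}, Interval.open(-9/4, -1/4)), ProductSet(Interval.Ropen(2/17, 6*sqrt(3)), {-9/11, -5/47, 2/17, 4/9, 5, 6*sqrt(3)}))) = ProductSet({5}, {-9/11})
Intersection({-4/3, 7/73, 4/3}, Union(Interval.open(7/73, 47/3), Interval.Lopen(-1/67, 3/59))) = {4/3}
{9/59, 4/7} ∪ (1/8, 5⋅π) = (1/8, 5⋅π)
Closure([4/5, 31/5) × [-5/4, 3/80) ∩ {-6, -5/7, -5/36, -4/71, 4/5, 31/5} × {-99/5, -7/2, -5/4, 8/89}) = {4/5} × {-5/4}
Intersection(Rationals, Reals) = Rationals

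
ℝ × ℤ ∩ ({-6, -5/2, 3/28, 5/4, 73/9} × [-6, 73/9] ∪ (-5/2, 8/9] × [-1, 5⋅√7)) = ((-5/2, 8/9] × {-1, 0, …, 13}) ∪ ({-6, -5/2, 3/28, 5/4, 73/9} × {-6, -5, …, 8})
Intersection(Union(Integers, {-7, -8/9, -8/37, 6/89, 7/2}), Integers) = Integers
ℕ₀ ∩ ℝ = ℕ₀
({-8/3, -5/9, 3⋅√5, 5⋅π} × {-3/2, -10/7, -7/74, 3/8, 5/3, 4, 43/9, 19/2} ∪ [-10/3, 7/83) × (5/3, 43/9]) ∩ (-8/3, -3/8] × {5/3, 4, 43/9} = ({-5/9} × {5/3, 4, 43/9}) ∪ ((-8/3, -3/8] × {4, 43/9})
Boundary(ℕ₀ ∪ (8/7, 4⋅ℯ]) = {8/7, 4⋅ℯ} ∪ (ℕ₀ \ (8/7, 4⋅ℯ))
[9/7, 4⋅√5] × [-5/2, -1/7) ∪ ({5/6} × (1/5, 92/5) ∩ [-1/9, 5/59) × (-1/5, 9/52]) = [9/7, 4⋅√5] × [-5/2, -1/7)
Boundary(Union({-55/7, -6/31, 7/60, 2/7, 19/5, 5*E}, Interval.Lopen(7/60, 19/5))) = {-55/7, -6/31, 7/60, 19/5, 5*E}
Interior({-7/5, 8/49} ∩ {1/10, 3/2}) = ∅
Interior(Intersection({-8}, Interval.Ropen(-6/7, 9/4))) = EmptySet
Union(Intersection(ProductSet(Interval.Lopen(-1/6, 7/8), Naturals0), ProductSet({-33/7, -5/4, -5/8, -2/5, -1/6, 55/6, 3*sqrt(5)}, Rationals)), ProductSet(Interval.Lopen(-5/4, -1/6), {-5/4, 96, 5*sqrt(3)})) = ProductSet(Interval.Lopen(-5/4, -1/6), {-5/4, 96, 5*sqrt(3)})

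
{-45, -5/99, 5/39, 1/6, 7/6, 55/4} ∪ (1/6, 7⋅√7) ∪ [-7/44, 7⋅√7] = {-45} ∪ [-7/44, 7⋅√7]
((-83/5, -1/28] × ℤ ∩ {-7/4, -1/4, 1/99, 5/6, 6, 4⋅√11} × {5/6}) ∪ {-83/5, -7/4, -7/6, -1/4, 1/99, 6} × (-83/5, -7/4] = {-83/5, -7/4, -7/6, -1/4, 1/99, 6} × (-83/5, -7/4]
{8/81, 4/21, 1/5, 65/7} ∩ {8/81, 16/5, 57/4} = {8/81}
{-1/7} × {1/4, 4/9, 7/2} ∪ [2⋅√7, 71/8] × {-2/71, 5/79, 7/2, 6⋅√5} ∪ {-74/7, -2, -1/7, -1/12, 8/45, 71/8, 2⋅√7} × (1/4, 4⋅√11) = ({-1/7} × {1/4, 4/9, 7/2}) ∪ ([2⋅√7, 71/8] × {-2/71, 5/79, 7/2, 6⋅√5}) ∪ ({-74/7, -2, -1/7, -1/12, 8/45, 71/8, 2⋅√7} × (1/4, 4⋅√11))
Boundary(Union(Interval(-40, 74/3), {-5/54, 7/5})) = {-40, 74/3}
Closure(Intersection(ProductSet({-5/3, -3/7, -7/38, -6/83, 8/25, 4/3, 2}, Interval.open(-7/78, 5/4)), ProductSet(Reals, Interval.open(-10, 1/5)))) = ProductSet({-5/3, -3/7, -7/38, -6/83, 8/25, 4/3, 2}, Interval(-7/78, 1/5))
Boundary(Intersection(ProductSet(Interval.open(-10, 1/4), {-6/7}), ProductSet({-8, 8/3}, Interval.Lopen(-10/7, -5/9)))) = ProductSet({-8}, {-6/7})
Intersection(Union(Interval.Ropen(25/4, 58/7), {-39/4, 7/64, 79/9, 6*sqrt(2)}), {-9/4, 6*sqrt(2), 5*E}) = {6*sqrt(2)}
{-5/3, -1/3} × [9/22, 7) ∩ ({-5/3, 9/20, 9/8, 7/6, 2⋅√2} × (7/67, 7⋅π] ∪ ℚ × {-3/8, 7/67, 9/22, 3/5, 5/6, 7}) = ({-5/3} × [9/22, 7)) ∪ ({-5/3, -1/3} × {9/22, 3/5, 5/6})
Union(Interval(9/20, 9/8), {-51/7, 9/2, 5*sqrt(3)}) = Union({-51/7, 9/2, 5*sqrt(3)}, Interval(9/20, 9/8))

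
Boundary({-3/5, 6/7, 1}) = {-3/5, 6/7, 1}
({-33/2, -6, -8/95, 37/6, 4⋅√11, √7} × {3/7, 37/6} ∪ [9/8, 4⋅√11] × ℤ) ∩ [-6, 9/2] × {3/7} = {-6, -8/95, √7} × {3/7}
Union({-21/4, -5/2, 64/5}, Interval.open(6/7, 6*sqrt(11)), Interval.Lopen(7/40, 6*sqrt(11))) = Union({-21/4, -5/2}, Interval.Lopen(7/40, 6*sqrt(11)))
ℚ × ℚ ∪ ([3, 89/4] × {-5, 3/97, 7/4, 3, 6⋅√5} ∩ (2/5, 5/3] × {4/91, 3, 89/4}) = ℚ × ℚ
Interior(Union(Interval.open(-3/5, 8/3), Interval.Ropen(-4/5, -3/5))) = Union(Interval.open(-4/5, -3/5), Interval.open(-3/5, 8/3))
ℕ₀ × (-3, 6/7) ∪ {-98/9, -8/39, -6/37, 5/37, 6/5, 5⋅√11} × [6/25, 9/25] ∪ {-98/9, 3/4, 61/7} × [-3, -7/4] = (ℕ₀ × (-3, 6/7)) ∪ ({-98/9, 3/4, 61/7} × [-3, -7/4]) ∪ ({-98/9, -8/39, -6/37, 5/37, 6/5, 5⋅√11} × [6/25, 9/25])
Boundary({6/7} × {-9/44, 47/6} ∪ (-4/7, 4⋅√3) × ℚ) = [-4/7, 4⋅√3] × ℝ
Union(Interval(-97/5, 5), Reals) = Interval(-oo, oo)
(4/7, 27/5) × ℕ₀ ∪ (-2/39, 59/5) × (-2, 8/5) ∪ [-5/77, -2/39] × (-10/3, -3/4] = ((4/7, 27/5) × ℕ₀) ∪ ([-5/77, -2/39] × (-10/3, -3/4]) ∪ ((-2/39, 59/5) × (-2, 8/5))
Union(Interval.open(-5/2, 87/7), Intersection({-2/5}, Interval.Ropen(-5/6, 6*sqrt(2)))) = Interval.open(-5/2, 87/7)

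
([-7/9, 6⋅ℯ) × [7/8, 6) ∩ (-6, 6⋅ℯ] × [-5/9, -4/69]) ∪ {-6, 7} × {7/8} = {-6, 7} × {7/8}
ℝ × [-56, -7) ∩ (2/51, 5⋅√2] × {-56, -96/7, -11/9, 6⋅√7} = (2/51, 5⋅√2] × {-56, -96/7}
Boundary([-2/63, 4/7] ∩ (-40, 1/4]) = {-2/63, 1/4}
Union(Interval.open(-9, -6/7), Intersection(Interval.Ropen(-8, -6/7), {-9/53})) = Interval.open(-9, -6/7)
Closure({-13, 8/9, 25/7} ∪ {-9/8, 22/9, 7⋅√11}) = {-13, -9/8, 8/9, 22/9, 25/7, 7⋅√11}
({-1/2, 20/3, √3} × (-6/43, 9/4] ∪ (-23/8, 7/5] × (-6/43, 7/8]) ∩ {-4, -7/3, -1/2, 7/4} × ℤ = ({-1/2} × {0, 1, 2}) ∪ ({-7/3, -1/2} × {0})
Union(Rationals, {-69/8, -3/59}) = Rationals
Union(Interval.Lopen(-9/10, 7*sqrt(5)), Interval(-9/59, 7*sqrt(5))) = Interval.Lopen(-9/10, 7*sqrt(5))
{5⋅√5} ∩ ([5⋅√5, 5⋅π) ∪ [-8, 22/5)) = {5⋅√5}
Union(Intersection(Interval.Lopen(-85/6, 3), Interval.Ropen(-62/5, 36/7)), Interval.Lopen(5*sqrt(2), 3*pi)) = Union(Interval(-62/5, 3), Interval.Lopen(5*sqrt(2), 3*pi))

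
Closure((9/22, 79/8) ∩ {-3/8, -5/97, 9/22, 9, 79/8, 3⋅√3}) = {9, 3⋅√3}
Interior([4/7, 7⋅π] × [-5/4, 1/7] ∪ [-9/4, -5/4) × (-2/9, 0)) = ((-9/4, -5/4) × (-2/9, 0)) ∪ ((4/7, 7⋅π) × (-5/4, 1/7))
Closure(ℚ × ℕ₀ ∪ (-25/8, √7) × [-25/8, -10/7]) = (ℝ × (ℕ₀ \ (-25/8, -10/7))) ∪ ([-25/8, √7] × [-25/8, -10/7]) ∪ ((ℚ ∪ (-∞, -25/8] ∪ [√7, ∞)) × ℕ₀)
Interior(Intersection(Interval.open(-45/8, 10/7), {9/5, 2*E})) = EmptySet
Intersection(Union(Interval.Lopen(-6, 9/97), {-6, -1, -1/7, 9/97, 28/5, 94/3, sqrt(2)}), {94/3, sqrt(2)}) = {94/3, sqrt(2)}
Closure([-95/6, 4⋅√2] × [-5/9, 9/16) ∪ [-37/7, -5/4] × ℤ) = ([-37/7, -5/4] × ℤ) ∪ ([-95/6, 4⋅√2] × [-5/9, 9/16])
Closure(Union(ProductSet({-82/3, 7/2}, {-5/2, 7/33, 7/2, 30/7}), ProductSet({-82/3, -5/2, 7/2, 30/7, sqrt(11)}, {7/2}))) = Union(ProductSet({-82/3, 7/2}, {-5/2, 7/33, 7/2, 30/7}), ProductSet({-82/3, -5/2, 7/2, 30/7, sqrt(11)}, {7/2}))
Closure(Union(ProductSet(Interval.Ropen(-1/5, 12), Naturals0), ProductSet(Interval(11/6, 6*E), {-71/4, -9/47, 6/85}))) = Union(ProductSet(Interval(-1/5, 12), Naturals0), ProductSet(Interval(11/6, 6*E), {-71/4, -9/47, 6/85}))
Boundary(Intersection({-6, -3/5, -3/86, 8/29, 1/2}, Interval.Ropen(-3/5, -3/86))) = {-3/5}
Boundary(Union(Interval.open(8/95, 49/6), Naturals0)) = Union(Complement(Naturals0, Interval.open(8/95, 49/6)), {8/95, 49/6})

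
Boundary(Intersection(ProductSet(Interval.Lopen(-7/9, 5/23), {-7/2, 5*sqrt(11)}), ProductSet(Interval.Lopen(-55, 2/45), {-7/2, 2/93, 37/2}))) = ProductSet(Interval(-7/9, 2/45), {-7/2})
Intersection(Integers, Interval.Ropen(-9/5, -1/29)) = Range(-1, 0, 1)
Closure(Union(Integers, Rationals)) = Reals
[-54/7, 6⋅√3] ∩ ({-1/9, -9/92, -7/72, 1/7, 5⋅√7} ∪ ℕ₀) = {-1/9, -9/92, -7/72, 1/7} ∪ {0, 1, …, 10}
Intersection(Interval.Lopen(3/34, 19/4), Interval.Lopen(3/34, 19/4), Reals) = Interval.Lopen(3/34, 19/4)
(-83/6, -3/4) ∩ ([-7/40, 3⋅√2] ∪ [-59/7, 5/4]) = [-59/7, -3/4)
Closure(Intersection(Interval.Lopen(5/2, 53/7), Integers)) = Range(3, 8, 1)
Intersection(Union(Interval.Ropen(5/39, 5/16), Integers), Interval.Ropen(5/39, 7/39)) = Interval.Ropen(5/39, 7/39)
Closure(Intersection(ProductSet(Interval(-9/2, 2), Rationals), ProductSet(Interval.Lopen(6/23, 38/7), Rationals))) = ProductSet(Interval(6/23, 2), Reals)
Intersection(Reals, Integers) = Integers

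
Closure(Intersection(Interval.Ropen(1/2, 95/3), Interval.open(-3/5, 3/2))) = Interval(1/2, 3/2)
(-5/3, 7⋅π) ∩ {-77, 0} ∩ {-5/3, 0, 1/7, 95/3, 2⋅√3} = {0}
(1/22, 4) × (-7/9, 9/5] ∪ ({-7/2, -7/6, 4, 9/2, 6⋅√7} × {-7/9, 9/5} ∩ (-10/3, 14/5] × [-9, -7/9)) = (1/22, 4) × (-7/9, 9/5]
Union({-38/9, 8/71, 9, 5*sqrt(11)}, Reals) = Reals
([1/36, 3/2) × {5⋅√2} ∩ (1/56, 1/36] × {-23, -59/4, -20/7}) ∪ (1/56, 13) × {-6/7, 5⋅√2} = (1/56, 13) × {-6/7, 5⋅√2}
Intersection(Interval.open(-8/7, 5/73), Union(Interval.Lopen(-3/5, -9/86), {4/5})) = Interval.Lopen(-3/5, -9/86)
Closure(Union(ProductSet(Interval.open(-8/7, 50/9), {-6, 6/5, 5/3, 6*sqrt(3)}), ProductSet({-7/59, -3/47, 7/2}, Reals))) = Union(ProductSet({-7/59, -3/47, 7/2}, Reals), ProductSet(Interval(-8/7, 50/9), {-6, 6/5, 5/3, 6*sqrt(3)}))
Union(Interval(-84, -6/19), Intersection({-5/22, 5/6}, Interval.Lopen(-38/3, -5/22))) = Union({-5/22}, Interval(-84, -6/19))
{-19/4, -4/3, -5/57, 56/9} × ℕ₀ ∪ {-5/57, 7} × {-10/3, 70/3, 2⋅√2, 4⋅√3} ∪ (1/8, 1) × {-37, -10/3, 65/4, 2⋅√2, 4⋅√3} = ({-19/4, -4/3, -5/57, 56/9} × ℕ₀) ∪ ({-5/57, 7} × {-10/3, 70/3, 2⋅√2, 4⋅√3}) ∪ ((1/8, 1) × {-37, -10/3, 65/4, 2⋅√2, 4⋅√3})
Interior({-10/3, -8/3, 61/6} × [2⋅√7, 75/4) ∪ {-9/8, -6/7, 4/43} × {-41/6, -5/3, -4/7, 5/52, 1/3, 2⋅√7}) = ∅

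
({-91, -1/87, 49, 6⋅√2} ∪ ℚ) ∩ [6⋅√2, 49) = {6⋅√2} ∪ (ℚ ∩ [6⋅√2, 49))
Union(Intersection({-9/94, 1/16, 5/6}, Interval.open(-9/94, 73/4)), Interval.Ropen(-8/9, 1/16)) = Union({5/6}, Interval(-8/9, 1/16))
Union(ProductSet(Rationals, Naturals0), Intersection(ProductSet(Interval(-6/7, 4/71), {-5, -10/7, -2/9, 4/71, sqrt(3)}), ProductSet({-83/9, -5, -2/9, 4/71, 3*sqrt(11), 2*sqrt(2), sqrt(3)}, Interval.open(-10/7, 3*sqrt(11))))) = Union(ProductSet({-2/9, 4/71}, {-2/9, 4/71, sqrt(3)}), ProductSet(Rationals, Naturals0))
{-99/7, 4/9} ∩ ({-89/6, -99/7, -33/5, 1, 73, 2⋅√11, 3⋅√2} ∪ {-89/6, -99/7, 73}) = {-99/7}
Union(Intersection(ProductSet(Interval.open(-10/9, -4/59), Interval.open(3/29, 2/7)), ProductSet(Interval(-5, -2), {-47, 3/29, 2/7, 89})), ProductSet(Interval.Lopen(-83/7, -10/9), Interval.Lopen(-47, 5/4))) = ProductSet(Interval.Lopen(-83/7, -10/9), Interval.Lopen(-47, 5/4))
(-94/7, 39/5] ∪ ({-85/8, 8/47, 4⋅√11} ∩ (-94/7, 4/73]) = (-94/7, 39/5]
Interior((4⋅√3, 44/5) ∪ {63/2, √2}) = (4⋅√3, 44/5)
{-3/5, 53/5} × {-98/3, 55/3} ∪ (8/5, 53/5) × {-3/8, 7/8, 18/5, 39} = ({-3/5, 53/5} × {-98/3, 55/3}) ∪ ((8/5, 53/5) × {-3/8, 7/8, 18/5, 39})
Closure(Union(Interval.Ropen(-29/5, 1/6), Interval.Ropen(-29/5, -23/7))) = Interval(-29/5, 1/6)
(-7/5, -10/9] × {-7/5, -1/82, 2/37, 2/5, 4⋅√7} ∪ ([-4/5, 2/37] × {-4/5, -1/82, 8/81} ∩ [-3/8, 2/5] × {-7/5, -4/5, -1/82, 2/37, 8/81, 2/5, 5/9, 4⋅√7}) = ([-3/8, 2/37] × {-4/5, -1/82, 8/81}) ∪ ((-7/5, -10/9] × {-7/5, -1/82, 2/37, 2/5, 4⋅√7})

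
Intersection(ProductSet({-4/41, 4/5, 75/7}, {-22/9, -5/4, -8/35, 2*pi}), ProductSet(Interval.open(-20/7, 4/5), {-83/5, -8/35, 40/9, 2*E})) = ProductSet({-4/41}, {-8/35})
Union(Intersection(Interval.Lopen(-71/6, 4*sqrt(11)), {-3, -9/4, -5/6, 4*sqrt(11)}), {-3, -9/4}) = {-3, -9/4, -5/6, 4*sqrt(11)}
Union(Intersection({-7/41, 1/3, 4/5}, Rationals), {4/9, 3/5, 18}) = {-7/41, 1/3, 4/9, 3/5, 4/5, 18}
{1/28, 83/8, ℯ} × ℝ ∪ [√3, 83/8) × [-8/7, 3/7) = ({1/28, 83/8, ℯ} × ℝ) ∪ ([√3, 83/8) × [-8/7, 3/7))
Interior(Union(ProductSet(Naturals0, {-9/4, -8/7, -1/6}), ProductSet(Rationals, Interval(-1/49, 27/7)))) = EmptySet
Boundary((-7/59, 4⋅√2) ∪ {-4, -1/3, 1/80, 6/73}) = {-4, -1/3, -7/59, 4⋅√2}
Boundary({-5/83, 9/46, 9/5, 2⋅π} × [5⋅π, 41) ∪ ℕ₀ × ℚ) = (ℕ₀ × ℝ) ∪ ({-5/83, 9/46, 9/5, 2⋅π} × [5⋅π, 41])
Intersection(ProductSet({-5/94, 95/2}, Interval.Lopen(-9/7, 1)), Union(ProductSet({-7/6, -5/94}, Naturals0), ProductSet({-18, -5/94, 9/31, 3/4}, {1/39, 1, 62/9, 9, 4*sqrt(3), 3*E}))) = ProductSet({-5/94}, Union({1/39}, Range(0, 2, 1)))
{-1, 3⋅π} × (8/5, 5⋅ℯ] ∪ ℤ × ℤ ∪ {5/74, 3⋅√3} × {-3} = (ℤ × ℤ) ∪ ({5/74, 3⋅√3} × {-3}) ∪ ({-1, 3⋅π} × (8/5, 5⋅ℯ])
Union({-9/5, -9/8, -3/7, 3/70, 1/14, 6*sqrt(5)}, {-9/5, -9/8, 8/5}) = {-9/5, -9/8, -3/7, 3/70, 1/14, 8/5, 6*sqrt(5)}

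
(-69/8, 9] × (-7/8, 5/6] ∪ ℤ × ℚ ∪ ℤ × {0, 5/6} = (ℤ × ℚ) ∪ ((-69/8, 9] × (-7/8, 5/6])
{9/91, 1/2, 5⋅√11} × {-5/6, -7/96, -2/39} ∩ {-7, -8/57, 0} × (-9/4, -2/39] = ∅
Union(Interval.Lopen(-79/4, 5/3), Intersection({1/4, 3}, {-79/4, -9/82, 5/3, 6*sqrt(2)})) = Interval.Lopen(-79/4, 5/3)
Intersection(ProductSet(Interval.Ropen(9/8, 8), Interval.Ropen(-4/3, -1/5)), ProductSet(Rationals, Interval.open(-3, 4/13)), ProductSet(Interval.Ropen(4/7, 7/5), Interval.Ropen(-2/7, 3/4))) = ProductSet(Intersection(Interval.Ropen(9/8, 7/5), Rationals), Interval.Ropen(-2/7, -1/5))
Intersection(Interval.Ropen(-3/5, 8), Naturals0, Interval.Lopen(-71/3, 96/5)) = Range(0, 8, 1)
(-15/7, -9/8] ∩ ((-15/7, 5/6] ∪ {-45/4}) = (-15/7, -9/8]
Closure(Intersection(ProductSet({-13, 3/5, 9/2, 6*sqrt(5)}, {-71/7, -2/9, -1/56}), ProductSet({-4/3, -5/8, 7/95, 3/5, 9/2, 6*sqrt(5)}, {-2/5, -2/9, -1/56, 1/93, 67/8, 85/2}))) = ProductSet({3/5, 9/2, 6*sqrt(5)}, {-2/9, -1/56})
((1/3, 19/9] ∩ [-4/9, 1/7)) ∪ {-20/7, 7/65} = {-20/7, 7/65}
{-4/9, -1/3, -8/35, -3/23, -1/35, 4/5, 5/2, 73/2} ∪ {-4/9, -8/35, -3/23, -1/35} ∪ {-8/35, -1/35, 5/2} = {-4/9, -1/3, -8/35, -3/23, -1/35, 4/5, 5/2, 73/2}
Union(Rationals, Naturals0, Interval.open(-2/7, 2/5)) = Union(Interval(-2/7, 2/5), Rationals)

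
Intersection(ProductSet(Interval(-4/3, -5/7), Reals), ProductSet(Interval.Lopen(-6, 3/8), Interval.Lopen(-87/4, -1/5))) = ProductSet(Interval(-4/3, -5/7), Interval.Lopen(-87/4, -1/5))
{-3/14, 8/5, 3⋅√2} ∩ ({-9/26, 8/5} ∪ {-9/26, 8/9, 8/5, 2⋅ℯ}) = {8/5}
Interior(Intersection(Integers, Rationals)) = EmptySet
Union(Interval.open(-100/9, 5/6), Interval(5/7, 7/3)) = Interval.Lopen(-100/9, 7/3)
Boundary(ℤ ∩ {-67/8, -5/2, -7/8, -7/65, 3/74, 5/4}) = ∅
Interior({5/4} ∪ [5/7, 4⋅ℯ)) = (5/7, 4⋅ℯ)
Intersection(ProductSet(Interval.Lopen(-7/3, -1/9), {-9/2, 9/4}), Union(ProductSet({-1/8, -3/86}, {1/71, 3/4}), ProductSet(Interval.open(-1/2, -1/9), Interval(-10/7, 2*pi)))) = ProductSet(Interval.open(-1/2, -1/9), {9/4})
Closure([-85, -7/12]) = [-85, -7/12]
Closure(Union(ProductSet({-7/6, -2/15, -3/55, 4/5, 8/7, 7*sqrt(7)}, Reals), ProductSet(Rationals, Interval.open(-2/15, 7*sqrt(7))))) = Union(ProductSet({-7/6, -2/15, -3/55, 4/5, 8/7, 7*sqrt(7)}, Reals), ProductSet(Reals, Interval(-2/15, 7*sqrt(7))))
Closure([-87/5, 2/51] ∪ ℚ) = ℚ ∪ (-∞, ∞)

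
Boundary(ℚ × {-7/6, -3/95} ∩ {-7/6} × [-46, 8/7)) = {-7/6} × {-7/6, -3/95}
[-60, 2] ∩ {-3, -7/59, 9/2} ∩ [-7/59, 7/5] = {-7/59}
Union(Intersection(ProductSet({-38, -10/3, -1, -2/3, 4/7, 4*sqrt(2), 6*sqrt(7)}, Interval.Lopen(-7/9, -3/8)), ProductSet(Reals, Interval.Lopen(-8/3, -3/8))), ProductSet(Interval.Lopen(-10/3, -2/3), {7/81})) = Union(ProductSet({-38, -10/3, -1, -2/3, 4/7, 4*sqrt(2), 6*sqrt(7)}, Interval.Lopen(-7/9, -3/8)), ProductSet(Interval.Lopen(-10/3, -2/3), {7/81}))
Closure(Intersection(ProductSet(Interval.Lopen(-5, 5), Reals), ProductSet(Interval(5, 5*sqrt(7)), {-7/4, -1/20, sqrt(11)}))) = ProductSet({5}, {-7/4, -1/20, sqrt(11)})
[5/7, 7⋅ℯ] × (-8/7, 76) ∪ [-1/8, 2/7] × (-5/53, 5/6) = ([-1/8, 2/7] × (-5/53, 5/6)) ∪ ([5/7, 7⋅ℯ] × (-8/7, 76))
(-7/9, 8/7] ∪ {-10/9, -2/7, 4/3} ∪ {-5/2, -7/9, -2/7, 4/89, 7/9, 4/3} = {-5/2, -10/9, 4/3} ∪ [-7/9, 8/7]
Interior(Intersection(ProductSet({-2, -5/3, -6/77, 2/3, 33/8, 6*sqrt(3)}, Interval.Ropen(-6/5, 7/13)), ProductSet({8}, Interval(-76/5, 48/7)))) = EmptySet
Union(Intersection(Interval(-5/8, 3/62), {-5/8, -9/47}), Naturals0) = Union({-5/8, -9/47}, Naturals0)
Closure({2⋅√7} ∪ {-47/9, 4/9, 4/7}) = {-47/9, 4/9, 4/7, 2⋅√7}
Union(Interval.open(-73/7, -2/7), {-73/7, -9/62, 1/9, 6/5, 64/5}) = Union({-9/62, 1/9, 6/5, 64/5}, Interval.Ropen(-73/7, -2/7))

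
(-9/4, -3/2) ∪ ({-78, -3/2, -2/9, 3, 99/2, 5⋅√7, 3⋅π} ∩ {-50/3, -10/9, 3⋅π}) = (-9/4, -3/2) ∪ {3⋅π}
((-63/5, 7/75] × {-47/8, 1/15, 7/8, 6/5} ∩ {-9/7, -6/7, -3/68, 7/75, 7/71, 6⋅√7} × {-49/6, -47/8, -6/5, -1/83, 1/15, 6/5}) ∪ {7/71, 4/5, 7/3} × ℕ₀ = ({7/71, 4/5, 7/3} × ℕ₀) ∪ ({-9/7, -6/7, -3/68, 7/75} × {-47/8, 1/15, 6/5})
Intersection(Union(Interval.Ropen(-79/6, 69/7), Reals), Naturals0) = Naturals0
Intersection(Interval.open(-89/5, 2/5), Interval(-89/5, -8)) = Interval.Lopen(-89/5, -8)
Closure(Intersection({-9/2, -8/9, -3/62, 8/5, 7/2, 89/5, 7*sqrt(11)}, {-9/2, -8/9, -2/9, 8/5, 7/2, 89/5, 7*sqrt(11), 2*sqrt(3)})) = {-9/2, -8/9, 8/5, 7/2, 89/5, 7*sqrt(11)}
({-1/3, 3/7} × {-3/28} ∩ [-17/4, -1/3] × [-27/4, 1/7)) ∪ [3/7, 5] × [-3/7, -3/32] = ({-1/3} × {-3/28}) ∪ ([3/7, 5] × [-3/7, -3/32])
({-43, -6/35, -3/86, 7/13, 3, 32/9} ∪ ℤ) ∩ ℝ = ℤ ∪ {-6/35, -3/86, 7/13, 32/9}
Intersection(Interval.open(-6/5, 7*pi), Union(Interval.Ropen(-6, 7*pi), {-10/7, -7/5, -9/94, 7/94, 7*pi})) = Interval.open(-6/5, 7*pi)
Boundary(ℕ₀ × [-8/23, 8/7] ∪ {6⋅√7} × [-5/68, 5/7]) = (ℕ₀ × [-8/23, 8/7]) ∪ ({6⋅√7} × [-5/68, 5/7])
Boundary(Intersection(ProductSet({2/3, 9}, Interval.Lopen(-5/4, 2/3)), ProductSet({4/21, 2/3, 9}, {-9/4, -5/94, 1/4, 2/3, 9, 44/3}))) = ProductSet({2/3, 9}, {-5/94, 1/4, 2/3})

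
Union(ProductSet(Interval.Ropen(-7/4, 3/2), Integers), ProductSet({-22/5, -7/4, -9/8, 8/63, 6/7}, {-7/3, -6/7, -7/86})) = Union(ProductSet({-22/5, -7/4, -9/8, 8/63, 6/7}, {-7/3, -6/7, -7/86}), ProductSet(Interval.Ropen(-7/4, 3/2), Integers))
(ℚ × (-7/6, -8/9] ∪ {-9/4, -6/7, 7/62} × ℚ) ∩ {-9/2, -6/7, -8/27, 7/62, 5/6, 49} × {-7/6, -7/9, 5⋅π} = {-6/7, 7/62} × {-7/6, -7/9}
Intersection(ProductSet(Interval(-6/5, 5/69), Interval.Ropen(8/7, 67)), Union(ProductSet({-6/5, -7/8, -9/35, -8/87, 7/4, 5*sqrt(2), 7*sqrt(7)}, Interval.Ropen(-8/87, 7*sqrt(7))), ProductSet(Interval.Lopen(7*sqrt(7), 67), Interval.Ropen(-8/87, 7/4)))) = ProductSet({-6/5, -7/8, -9/35, -8/87}, Interval.Ropen(8/7, 7*sqrt(7)))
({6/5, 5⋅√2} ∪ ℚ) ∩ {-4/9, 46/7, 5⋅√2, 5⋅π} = {-4/9, 46/7, 5⋅√2}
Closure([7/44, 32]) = [7/44, 32]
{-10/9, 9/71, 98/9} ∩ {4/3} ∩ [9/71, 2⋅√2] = ∅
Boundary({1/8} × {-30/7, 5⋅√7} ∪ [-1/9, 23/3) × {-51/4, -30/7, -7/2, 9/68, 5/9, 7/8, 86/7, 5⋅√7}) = [-1/9, 23/3] × {-51/4, -30/7, -7/2, 9/68, 5/9, 7/8, 86/7, 5⋅√7}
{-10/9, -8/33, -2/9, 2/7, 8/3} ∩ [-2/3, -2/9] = {-8/33, -2/9}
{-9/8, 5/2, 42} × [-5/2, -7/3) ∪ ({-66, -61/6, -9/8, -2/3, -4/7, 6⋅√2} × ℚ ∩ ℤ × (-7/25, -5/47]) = ({-66} × (ℚ ∩ (-7/25, -5/47])) ∪ ({-9/8, 5/2, 42} × [-5/2, -7/3))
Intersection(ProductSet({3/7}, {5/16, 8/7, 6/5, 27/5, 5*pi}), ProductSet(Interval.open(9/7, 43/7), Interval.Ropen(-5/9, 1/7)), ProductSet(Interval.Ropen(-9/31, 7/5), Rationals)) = EmptySet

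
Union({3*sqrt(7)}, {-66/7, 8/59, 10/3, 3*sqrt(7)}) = {-66/7, 8/59, 10/3, 3*sqrt(7)}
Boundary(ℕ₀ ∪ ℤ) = ℤ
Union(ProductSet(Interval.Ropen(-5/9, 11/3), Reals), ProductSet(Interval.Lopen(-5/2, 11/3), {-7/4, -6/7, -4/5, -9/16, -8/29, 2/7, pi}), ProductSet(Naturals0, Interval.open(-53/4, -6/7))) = Union(ProductSet(Interval.Lopen(-5/2, 11/3), {-7/4, -6/7, -4/5, -9/16, -8/29, 2/7, pi}), ProductSet(Interval.Ropen(-5/9, 11/3), Reals), ProductSet(Naturals0, Interval.open(-53/4, -6/7)))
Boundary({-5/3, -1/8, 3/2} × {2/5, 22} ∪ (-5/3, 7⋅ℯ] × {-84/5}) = ({-5/3, -1/8, 3/2} × {2/5, 22}) ∪ ([-5/3, 7⋅ℯ] × {-84/5})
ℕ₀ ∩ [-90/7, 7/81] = {0}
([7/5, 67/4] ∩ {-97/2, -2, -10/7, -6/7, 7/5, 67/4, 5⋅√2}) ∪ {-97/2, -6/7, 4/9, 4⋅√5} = {-97/2, -6/7, 4/9, 7/5, 67/4, 5⋅√2, 4⋅√5}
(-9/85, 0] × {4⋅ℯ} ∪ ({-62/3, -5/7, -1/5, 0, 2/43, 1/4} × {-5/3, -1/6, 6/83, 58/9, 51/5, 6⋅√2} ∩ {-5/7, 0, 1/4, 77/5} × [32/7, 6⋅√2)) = ({-5/7, 0, 1/4} × {58/9}) ∪ ((-9/85, 0] × {4⋅ℯ})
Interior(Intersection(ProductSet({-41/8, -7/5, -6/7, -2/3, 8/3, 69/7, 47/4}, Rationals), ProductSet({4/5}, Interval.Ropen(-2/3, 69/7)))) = EmptySet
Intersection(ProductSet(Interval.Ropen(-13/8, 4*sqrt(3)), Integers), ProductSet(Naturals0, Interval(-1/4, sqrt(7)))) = ProductSet(Range(0, 7, 1), Range(0, 3, 1))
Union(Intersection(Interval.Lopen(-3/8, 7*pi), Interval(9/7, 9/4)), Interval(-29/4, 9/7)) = Interval(-29/4, 9/4)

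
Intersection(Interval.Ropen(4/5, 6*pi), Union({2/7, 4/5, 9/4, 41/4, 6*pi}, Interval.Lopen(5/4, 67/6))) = Union({4/5}, Interval.Lopen(5/4, 67/6))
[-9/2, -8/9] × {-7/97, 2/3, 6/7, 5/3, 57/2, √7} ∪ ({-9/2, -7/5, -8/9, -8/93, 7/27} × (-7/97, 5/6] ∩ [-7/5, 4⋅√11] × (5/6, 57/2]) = [-9/2, -8/9] × {-7/97, 2/3, 6/7, 5/3, 57/2, √7}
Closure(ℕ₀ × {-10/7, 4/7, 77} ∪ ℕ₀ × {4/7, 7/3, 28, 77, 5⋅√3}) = ℕ₀ × {-10/7, 4/7, 7/3, 28, 77, 5⋅√3}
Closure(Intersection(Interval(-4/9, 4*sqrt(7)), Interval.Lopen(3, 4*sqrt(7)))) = Interval(3, 4*sqrt(7))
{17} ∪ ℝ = ℝ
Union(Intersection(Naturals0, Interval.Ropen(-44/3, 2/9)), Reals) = Union(Range(0, 1, 1), Reals)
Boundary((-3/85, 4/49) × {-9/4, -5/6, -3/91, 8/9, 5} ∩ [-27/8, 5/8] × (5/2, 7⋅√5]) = [-3/85, 4/49] × {5}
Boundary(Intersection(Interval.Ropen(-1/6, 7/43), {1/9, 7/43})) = {1/9}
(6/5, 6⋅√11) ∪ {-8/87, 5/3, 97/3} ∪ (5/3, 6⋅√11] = {-8/87, 97/3} ∪ (6/5, 6⋅√11]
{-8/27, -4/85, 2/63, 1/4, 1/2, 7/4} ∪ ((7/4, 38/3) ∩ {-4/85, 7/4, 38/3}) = {-8/27, -4/85, 2/63, 1/4, 1/2, 7/4}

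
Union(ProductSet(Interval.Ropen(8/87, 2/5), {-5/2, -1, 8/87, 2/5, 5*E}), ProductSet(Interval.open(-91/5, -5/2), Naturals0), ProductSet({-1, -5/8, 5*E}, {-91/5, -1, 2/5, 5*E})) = Union(ProductSet({-1, -5/8, 5*E}, {-91/5, -1, 2/5, 5*E}), ProductSet(Interval.open(-91/5, -5/2), Naturals0), ProductSet(Interval.Ropen(8/87, 2/5), {-5/2, -1, 8/87, 2/5, 5*E}))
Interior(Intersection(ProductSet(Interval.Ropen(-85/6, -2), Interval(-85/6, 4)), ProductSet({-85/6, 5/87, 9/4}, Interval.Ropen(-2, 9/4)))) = EmptySet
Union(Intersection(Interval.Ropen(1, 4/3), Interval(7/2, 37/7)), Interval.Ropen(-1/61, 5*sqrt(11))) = Interval.Ropen(-1/61, 5*sqrt(11))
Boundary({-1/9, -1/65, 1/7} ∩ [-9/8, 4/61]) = {-1/9, -1/65}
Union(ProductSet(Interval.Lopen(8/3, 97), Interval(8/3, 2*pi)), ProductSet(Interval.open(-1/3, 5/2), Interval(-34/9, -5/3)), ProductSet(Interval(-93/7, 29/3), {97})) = Union(ProductSet(Interval(-93/7, 29/3), {97}), ProductSet(Interval.open(-1/3, 5/2), Interval(-34/9, -5/3)), ProductSet(Interval.Lopen(8/3, 97), Interval(8/3, 2*pi)))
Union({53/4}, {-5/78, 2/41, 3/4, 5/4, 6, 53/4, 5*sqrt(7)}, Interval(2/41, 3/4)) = Union({-5/78, 5/4, 6, 53/4, 5*sqrt(7)}, Interval(2/41, 3/4))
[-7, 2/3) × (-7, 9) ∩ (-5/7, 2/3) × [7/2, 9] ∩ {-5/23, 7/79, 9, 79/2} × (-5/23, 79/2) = {-5/23, 7/79} × [7/2, 9)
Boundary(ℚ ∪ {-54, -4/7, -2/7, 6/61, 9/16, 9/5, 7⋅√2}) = ℝ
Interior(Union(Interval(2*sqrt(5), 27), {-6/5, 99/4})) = Interval.open(2*sqrt(5), 27)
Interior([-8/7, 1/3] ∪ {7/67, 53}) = (-8/7, 1/3)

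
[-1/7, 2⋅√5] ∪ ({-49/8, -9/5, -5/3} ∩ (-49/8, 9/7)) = {-9/5, -5/3} ∪ [-1/7, 2⋅√5]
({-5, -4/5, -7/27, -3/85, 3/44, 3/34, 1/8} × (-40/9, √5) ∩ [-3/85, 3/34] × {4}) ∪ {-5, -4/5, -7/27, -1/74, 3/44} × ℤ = {-5, -4/5, -7/27, -1/74, 3/44} × ℤ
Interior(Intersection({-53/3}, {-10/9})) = EmptySet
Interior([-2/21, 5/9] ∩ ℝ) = (-2/21, 5/9)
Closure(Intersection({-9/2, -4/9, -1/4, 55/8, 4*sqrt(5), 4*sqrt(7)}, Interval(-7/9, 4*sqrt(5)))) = {-4/9, -1/4, 55/8, 4*sqrt(5)}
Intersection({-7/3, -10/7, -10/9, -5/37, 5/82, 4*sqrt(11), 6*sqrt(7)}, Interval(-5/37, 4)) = {-5/37, 5/82}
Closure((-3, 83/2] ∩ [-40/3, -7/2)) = ∅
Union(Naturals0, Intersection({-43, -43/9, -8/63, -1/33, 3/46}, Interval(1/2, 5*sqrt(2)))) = Naturals0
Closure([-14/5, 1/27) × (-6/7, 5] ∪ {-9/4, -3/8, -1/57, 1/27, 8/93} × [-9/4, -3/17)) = ({-14/5, 1/27} × [-6/7, 5]) ∪ ({1/27, 8/93} × [-9/4, -3/17]) ∪ ([-14/5, 1/27] × {-6/7, 5}) ∪ ([-14/5, 1/27) × (-6/7, 5]) ∪ ({-9/4, -3/8, -1/57, 1/27, 8/93} × [-9/4, -3/17))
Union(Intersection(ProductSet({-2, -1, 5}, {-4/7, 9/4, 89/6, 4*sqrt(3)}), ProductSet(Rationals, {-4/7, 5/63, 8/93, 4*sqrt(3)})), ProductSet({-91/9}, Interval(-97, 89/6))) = Union(ProductSet({-91/9}, Interval(-97, 89/6)), ProductSet({-2, -1, 5}, {-4/7, 4*sqrt(3)}))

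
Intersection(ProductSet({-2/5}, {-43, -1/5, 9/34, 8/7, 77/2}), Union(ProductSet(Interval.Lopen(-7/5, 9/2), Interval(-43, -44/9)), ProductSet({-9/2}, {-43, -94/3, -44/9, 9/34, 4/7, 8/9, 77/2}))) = ProductSet({-2/5}, {-43})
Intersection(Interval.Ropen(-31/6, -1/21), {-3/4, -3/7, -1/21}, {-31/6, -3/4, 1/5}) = {-3/4}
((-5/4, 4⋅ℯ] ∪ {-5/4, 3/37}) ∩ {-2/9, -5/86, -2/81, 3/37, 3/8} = {-2/9, -5/86, -2/81, 3/37, 3/8}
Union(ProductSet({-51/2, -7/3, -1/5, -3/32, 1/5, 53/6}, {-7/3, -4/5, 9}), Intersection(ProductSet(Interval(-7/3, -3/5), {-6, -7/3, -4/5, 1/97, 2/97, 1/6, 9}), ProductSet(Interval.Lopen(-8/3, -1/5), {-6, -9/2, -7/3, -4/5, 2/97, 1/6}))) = Union(ProductSet({-51/2, -7/3, -1/5, -3/32, 1/5, 53/6}, {-7/3, -4/5, 9}), ProductSet(Interval(-7/3, -3/5), {-6, -7/3, -4/5, 2/97, 1/6}))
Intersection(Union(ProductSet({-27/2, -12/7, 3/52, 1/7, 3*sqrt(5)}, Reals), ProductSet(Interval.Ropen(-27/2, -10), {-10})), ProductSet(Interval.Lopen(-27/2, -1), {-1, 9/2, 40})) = ProductSet({-12/7}, {-1, 9/2, 40})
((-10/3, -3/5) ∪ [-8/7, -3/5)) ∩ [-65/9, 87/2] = (-10/3, -3/5)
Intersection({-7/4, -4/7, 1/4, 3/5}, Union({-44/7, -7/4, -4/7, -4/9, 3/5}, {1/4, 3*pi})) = {-7/4, -4/7, 1/4, 3/5}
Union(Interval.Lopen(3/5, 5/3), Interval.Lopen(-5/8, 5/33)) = Union(Interval.Lopen(-5/8, 5/33), Interval.Lopen(3/5, 5/3))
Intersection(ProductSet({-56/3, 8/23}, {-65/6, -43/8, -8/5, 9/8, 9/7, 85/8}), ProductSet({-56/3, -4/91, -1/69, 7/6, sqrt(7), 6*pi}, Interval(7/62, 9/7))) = ProductSet({-56/3}, {9/8, 9/7})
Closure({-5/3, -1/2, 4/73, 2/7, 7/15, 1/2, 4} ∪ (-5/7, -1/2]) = {-5/3, 4/73, 2/7, 7/15, 1/2, 4} ∪ [-5/7, -1/2]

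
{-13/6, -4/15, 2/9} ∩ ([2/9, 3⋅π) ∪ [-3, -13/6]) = {-13/6, 2/9}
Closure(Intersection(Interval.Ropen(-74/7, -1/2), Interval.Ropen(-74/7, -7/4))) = Interval(-74/7, -7/4)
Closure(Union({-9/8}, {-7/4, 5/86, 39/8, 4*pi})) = {-7/4, -9/8, 5/86, 39/8, 4*pi}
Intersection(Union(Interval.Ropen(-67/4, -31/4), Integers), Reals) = Union(Integers, Interval.Ropen(-67/4, -31/4))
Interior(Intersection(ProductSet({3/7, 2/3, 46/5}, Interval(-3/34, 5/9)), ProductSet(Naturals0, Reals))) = EmptySet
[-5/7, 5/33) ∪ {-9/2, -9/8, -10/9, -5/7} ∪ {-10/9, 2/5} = {-9/2, -9/8, -10/9, 2/5} ∪ [-5/7, 5/33)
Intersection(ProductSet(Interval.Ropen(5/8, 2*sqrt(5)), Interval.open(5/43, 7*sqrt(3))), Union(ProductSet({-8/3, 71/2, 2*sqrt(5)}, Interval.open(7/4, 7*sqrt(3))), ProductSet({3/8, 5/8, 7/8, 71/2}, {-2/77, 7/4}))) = ProductSet({5/8, 7/8}, {7/4})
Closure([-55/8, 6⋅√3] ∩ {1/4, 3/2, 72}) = {1/4, 3/2}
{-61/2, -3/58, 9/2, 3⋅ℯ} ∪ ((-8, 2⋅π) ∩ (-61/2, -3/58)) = {-61/2, 9/2, 3⋅ℯ} ∪ (-8, -3/58]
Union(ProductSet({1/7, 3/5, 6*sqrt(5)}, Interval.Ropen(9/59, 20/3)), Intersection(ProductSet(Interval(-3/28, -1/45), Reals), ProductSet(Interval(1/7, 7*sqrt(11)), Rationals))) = ProductSet({1/7, 3/5, 6*sqrt(5)}, Interval.Ropen(9/59, 20/3))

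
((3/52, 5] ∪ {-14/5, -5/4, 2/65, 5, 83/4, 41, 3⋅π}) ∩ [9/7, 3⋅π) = [9/7, 5]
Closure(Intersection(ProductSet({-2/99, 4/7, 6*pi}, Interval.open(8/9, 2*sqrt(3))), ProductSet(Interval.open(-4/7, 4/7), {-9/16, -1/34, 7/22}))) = EmptySet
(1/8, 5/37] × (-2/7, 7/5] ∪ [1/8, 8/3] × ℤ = ([1/8, 8/3] × ℤ) ∪ ((1/8, 5/37] × (-2/7, 7/5])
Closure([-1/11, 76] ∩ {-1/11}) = {-1/11}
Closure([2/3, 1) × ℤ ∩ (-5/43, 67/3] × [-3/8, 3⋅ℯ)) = [2/3, 1] × {0, 1, …, 8}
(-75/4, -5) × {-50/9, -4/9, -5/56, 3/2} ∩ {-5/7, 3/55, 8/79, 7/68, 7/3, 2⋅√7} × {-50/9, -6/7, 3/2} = ∅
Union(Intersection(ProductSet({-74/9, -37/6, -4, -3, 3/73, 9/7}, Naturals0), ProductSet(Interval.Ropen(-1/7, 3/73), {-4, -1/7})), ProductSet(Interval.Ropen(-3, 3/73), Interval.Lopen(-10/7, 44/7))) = ProductSet(Interval.Ropen(-3, 3/73), Interval.Lopen(-10/7, 44/7))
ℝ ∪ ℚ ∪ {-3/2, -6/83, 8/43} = ℝ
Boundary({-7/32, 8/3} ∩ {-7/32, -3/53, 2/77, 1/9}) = {-7/32}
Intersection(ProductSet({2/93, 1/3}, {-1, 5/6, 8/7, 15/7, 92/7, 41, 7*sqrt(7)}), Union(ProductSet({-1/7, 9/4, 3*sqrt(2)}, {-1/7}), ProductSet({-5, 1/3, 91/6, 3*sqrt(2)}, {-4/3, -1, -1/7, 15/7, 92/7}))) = ProductSet({1/3}, {-1, 15/7, 92/7})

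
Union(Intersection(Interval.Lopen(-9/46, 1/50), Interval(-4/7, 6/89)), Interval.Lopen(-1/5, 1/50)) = Interval.Lopen(-1/5, 1/50)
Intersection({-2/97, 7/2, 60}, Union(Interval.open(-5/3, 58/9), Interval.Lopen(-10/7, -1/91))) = {-2/97, 7/2}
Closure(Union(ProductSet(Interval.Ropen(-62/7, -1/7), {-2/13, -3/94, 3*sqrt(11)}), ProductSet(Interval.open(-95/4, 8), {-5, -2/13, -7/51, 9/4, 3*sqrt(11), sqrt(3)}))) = Union(ProductSet(Interval(-95/4, 8), {-5, -2/13, -7/51, 9/4, 3*sqrt(11), sqrt(3)}), ProductSet(Interval(-62/7, -1/7), {-2/13, -3/94, 3*sqrt(11)}))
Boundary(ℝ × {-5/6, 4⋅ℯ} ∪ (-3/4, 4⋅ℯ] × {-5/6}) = ℝ × {-5/6, 4⋅ℯ}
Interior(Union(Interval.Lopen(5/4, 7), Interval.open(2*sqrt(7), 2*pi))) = Interval.open(5/4, 7)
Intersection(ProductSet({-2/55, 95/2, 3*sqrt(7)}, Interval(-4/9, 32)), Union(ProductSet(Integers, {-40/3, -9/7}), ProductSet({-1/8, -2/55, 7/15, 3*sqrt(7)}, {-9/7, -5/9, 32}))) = ProductSet({-2/55, 3*sqrt(7)}, {32})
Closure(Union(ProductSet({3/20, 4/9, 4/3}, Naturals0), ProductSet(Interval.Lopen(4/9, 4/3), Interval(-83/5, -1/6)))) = Union(ProductSet({3/20, 4/9, 4/3}, Union(Complement(Naturals0, Interval.open(-83/5, -1/6)), Naturals0)), ProductSet(Interval(4/9, 4/3), Interval(-83/5, -1/6)))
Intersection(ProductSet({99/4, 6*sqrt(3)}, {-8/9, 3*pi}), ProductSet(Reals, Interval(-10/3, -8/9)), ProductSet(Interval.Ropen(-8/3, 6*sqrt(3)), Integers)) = EmptySet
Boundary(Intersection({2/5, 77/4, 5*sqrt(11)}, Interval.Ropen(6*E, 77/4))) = {5*sqrt(11)}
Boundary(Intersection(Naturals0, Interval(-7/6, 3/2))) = Range(0, 2, 1)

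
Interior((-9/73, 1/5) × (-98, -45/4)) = (-9/73, 1/5) × (-98, -45/4)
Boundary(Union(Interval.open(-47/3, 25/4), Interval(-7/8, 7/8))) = {-47/3, 25/4}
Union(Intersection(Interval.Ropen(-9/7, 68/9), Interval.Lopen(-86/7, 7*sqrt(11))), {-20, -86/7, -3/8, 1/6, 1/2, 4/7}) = Union({-20, -86/7}, Interval.Ropen(-9/7, 68/9))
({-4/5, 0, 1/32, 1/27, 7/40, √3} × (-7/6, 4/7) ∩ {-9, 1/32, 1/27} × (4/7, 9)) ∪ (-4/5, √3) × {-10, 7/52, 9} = (-4/5, √3) × {-10, 7/52, 9}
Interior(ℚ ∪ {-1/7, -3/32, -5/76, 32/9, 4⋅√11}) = ∅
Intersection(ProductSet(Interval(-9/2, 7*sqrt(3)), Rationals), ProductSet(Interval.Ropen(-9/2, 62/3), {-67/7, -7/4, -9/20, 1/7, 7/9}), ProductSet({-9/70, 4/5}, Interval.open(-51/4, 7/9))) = ProductSet({-9/70, 4/5}, {-67/7, -7/4, -9/20, 1/7})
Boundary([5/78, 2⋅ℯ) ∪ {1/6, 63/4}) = {5/78, 63/4, 2⋅ℯ}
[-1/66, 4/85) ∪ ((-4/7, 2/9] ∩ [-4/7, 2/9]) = (-4/7, 2/9]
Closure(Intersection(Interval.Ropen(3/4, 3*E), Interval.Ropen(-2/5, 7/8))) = Interval(3/4, 7/8)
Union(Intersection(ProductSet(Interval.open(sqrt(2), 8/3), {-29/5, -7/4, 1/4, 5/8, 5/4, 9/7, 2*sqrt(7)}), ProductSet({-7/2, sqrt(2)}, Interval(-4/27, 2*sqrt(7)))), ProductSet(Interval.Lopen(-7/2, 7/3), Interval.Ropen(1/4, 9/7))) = ProductSet(Interval.Lopen(-7/2, 7/3), Interval.Ropen(1/4, 9/7))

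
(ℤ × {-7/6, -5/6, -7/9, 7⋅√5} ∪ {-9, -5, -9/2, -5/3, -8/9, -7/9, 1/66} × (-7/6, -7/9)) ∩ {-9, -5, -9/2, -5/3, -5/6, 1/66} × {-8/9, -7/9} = ({-9, -5} × {-7/9}) ∪ ({-9, -5, -9/2, -5/3, 1/66} × {-8/9})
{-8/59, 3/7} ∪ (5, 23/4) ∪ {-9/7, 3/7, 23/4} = {-9/7, -8/59, 3/7} ∪ (5, 23/4]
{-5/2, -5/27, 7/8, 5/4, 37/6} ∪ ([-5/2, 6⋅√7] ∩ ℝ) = [-5/2, 6⋅√7]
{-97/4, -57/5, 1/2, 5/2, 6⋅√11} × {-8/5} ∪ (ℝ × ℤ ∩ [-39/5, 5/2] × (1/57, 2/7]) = {-97/4, -57/5, 1/2, 5/2, 6⋅√11} × {-8/5}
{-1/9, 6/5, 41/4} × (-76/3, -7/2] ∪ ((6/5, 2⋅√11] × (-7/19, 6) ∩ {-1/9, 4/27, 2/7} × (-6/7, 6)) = {-1/9, 6/5, 41/4} × (-76/3, -7/2]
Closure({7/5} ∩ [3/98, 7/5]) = {7/5}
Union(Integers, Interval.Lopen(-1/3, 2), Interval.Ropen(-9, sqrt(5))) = Union(Integers, Interval.Ropen(-9, sqrt(5)))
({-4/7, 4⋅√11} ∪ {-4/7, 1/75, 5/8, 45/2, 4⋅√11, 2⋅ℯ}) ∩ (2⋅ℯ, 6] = ∅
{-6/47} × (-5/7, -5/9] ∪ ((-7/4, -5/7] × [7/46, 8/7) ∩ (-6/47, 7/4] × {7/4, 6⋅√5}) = {-6/47} × (-5/7, -5/9]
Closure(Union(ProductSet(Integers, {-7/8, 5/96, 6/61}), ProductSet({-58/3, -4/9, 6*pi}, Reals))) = Union(ProductSet({-58/3, -4/9, 6*pi}, Reals), ProductSet(Integers, {-7/8, 5/96, 6/61}))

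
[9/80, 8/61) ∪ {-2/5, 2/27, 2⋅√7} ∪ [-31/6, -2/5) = [-31/6, -2/5] ∪ {2/27, 2⋅√7} ∪ [9/80, 8/61)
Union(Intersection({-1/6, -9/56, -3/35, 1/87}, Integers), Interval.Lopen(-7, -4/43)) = Interval.Lopen(-7, -4/43)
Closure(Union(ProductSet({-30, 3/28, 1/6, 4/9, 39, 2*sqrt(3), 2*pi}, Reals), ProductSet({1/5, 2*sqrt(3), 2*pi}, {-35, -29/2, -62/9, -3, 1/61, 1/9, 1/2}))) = Union(ProductSet({1/5, 2*sqrt(3), 2*pi}, {-35, -29/2, -62/9, -3, 1/61, 1/9, 1/2}), ProductSet({-30, 3/28, 1/6, 4/9, 39, 2*sqrt(3), 2*pi}, Reals))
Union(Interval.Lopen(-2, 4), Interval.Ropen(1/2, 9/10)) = Interval.Lopen(-2, 4)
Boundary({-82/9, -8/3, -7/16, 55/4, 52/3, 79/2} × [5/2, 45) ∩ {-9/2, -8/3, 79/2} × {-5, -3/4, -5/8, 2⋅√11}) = {-8/3, 79/2} × {2⋅√11}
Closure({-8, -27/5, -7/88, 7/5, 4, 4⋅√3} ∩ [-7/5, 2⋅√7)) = {-7/88, 7/5, 4}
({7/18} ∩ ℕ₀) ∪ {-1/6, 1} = {-1/6, 1}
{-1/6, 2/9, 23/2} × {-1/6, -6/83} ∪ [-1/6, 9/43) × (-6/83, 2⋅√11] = ({-1/6, 2/9, 23/2} × {-1/6, -6/83}) ∪ ([-1/6, 9/43) × (-6/83, 2⋅√11])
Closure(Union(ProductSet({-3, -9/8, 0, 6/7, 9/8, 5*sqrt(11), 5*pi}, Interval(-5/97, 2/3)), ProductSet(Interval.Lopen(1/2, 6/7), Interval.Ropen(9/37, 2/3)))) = Union(ProductSet({1/2, 6/7}, Interval(9/37, 2/3)), ProductSet({-3, -9/8, 0, 6/7, 9/8, 5*sqrt(11), 5*pi}, Interval(-5/97, 2/3)), ProductSet(Interval(1/2, 6/7), {9/37, 2/3}), ProductSet(Interval.Lopen(1/2, 6/7), Interval.Ropen(9/37, 2/3)))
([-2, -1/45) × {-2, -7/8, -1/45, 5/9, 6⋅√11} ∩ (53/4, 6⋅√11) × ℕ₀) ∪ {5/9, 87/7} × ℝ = {5/9, 87/7} × ℝ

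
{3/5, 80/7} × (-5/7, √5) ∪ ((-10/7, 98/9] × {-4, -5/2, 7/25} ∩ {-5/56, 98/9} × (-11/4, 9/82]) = ({-5/56, 98/9} × {-5/2}) ∪ ({3/5, 80/7} × (-5/7, √5))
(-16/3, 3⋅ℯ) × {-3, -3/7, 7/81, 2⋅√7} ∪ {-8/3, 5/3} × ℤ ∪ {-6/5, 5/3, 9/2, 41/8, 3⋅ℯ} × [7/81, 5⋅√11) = ({-8/3, 5/3} × ℤ) ∪ ((-16/3, 3⋅ℯ) × {-3, -3/7, 7/81, 2⋅√7}) ∪ ({-6/5, 5/3, 9/2, 41/8, 3⋅ℯ} × [7/81, 5⋅√11))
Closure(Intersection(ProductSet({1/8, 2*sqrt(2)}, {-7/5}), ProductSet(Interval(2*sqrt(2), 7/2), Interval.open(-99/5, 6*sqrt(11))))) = ProductSet({2*sqrt(2)}, {-7/5})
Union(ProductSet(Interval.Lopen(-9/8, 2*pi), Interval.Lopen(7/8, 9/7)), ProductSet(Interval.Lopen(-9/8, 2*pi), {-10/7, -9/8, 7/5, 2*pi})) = ProductSet(Interval.Lopen(-9/8, 2*pi), Union({-10/7, -9/8, 7/5, 2*pi}, Interval.Lopen(7/8, 9/7)))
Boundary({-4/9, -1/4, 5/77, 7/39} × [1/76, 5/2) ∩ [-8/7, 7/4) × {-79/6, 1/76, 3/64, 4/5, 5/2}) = {-4/9, -1/4, 5/77, 7/39} × {1/76, 3/64, 4/5}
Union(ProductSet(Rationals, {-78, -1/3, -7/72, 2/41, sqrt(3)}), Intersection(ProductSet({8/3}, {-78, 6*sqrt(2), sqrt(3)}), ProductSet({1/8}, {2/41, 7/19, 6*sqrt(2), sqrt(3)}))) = ProductSet(Rationals, {-78, -1/3, -7/72, 2/41, sqrt(3)})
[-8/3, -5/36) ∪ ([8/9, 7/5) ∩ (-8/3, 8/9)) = [-8/3, -5/36)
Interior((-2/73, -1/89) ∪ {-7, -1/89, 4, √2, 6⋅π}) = (-2/73, -1/89)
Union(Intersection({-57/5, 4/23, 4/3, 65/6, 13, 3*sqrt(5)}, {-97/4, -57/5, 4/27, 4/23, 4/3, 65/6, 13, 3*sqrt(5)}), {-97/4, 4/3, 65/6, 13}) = {-97/4, -57/5, 4/23, 4/3, 65/6, 13, 3*sqrt(5)}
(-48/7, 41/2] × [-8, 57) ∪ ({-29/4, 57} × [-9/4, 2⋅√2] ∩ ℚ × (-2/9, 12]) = ((-48/7, 41/2] × [-8, 57)) ∪ ({-29/4, 57} × (-2/9, 2⋅√2])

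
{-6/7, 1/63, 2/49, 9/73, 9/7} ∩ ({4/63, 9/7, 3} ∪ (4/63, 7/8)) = {9/73, 9/7}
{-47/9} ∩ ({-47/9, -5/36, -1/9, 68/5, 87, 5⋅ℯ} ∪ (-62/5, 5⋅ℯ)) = {-47/9}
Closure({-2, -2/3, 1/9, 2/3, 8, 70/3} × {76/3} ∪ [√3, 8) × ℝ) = ([√3, 8] × ℝ) ∪ ({-2, -2/3, 1/9, 2/3, 8, 70/3} × {76/3})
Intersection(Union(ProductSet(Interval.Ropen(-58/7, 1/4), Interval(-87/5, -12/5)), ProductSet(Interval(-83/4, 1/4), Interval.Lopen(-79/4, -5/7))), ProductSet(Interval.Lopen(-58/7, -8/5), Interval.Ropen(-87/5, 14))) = ProductSet(Interval.Lopen(-58/7, -8/5), Interval(-87/5, -5/7))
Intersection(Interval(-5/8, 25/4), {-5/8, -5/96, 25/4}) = {-5/8, -5/96, 25/4}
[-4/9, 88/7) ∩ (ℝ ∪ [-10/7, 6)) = [-4/9, 88/7)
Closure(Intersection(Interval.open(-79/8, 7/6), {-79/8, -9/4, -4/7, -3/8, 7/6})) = {-9/4, -4/7, -3/8}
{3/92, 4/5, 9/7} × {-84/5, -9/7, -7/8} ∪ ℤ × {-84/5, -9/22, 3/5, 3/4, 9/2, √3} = ({3/92, 4/5, 9/7} × {-84/5, -9/7, -7/8}) ∪ (ℤ × {-84/5, -9/22, 3/5, 3/4, 9/2, √3})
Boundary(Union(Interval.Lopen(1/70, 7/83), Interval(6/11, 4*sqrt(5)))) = {1/70, 7/83, 6/11, 4*sqrt(5)}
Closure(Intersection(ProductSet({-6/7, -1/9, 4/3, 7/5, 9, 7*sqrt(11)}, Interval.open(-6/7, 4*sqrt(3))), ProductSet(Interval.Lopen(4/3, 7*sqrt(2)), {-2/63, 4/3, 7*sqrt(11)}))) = ProductSet({7/5, 9}, {-2/63, 4/3})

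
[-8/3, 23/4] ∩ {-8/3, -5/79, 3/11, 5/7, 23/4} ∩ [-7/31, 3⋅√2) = {-5/79, 3/11, 5/7}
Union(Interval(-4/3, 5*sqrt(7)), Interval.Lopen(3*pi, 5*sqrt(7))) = Interval(-4/3, 5*sqrt(7))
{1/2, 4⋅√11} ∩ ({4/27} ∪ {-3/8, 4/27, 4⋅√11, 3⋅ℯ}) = {4⋅√11}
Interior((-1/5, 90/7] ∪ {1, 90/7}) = (-1/5, 90/7)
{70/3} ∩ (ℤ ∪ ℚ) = {70/3}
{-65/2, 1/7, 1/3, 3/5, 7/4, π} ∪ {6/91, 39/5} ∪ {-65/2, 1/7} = {-65/2, 6/91, 1/7, 1/3, 3/5, 7/4, 39/5, π}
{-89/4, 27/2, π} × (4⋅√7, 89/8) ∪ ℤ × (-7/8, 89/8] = (ℤ × (-7/8, 89/8]) ∪ ({-89/4, 27/2, π} × (4⋅√7, 89/8))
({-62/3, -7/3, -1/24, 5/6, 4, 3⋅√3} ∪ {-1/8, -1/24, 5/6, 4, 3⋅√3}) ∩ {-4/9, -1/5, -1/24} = {-1/24}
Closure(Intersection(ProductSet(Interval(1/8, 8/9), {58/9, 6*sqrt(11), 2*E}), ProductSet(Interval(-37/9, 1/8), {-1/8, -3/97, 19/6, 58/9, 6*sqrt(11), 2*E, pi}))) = ProductSet({1/8}, {58/9, 6*sqrt(11), 2*E})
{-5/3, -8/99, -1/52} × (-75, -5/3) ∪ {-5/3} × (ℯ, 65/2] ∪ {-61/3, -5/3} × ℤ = ({-61/3, -5/3} × ℤ) ∪ ({-5/3} × (ℯ, 65/2]) ∪ ({-5/3, -8/99, -1/52} × (-75, -5/3))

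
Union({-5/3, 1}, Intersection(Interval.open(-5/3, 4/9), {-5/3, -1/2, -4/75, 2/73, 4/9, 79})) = {-5/3, -1/2, -4/75, 2/73, 1}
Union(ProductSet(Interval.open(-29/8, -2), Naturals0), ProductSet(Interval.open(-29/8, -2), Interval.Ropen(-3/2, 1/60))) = ProductSet(Interval.open(-29/8, -2), Union(Interval.Ropen(-3/2, 1/60), Naturals0))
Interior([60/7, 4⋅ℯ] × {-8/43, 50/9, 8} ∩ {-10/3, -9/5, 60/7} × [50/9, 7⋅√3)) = ∅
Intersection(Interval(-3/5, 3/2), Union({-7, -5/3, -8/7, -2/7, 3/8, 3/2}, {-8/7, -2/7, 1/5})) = {-2/7, 1/5, 3/8, 3/2}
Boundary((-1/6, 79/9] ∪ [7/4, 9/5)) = {-1/6, 79/9}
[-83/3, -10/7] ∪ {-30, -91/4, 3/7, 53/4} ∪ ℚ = ℚ ∪ [-83/3, -10/7]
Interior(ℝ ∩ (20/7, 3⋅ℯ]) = (20/7, 3⋅ℯ)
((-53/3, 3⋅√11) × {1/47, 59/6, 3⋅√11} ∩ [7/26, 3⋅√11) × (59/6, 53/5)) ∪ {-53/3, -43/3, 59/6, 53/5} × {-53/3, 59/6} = ({-53/3, -43/3, 59/6, 53/5} × {-53/3, 59/6}) ∪ ([7/26, 3⋅√11) × {3⋅√11})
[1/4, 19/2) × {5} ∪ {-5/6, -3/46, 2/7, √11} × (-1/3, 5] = ([1/4, 19/2) × {5}) ∪ ({-5/6, -3/46, 2/7, √11} × (-1/3, 5])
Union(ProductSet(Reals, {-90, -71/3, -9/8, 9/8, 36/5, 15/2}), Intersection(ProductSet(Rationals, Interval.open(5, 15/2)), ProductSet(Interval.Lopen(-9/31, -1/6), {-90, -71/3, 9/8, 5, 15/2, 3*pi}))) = ProductSet(Reals, {-90, -71/3, -9/8, 9/8, 36/5, 15/2})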